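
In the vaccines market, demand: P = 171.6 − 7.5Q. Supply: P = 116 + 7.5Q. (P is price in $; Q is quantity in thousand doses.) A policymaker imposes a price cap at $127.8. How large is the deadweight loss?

$34.13 thousand

Competitive equilibrium: 171.6 − 7.5Q = 116 + 7.5Q → Q* = 3.7067, P* = 143.8.
At the ceiling P = 127.8, quantity supplied = (127.8 − 116)/7.5 = 1.5733.
Willingness to pay at Q' = 1.5733: 171.6 − 7.5·1.5733 = 159.8003.
ΔQ = 3.7067 − 1.5733 = 2.1334; wedge = 159.8003 − 127.8 = 32.0003.
The triangle = ½ × 2.1334 × 32.0003 = $34.13 thousand.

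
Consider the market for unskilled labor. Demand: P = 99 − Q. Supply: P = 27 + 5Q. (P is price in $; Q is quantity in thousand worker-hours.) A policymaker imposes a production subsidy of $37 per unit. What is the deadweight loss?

Competitive equilibrium: 99 − Q = 27 + 5Q → Q* = 12, P* = 87.
The subsidy lowers effective supply by 37: P = 5Q − 10.
New quantity: 99 − Q = 5Q − 10 → Q' = 18.1667.
Overproduction ΔQ = 18.1667 − 12 = 6.1667; wedge = subsidy = 37.
Deadweight loss = ½ × 6.1667 × 37 = $114.08 thousand.

$114.08 thousand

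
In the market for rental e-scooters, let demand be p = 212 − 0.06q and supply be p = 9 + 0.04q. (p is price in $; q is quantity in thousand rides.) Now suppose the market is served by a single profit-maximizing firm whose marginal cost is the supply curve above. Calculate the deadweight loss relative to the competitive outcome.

$28975.08 thousand

Competitive equilibrium: 212 − 0.06q = 9 + 0.04q → q* = 2030, p* = 90.2.
Marginal revenue: MR = 212 − 0.12q. Set MR = MC: 212 − 0.12q = 9 + 0.04q → q_m = 1268.75.
Price p_m = 212 − 0.06·1268.75 = 135.875; MC(q_m) = 9 + 0.04·1268.75 = 59.75.
Competitive q* = 2030, so Δq = 761.25; wedge = 135.875 − 59.75 = 76.125.
The triangle = ½ × 761.25 × 76.125 = $28975.08 thousand.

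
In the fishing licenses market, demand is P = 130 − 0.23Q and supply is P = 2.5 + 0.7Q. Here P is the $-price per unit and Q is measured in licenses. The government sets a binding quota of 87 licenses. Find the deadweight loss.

$1167

Competitive equilibrium: 130 − 0.23Q = 2.5 + 0.7Q → Q* = 137.0968, P* = 98.4677.
At Q = 87: demand price = 130 − 0.23·87 = 109.99; supply price = 2.5 + 0.7·87 = 63.4.
ΔQ = 137.0968 − 87 = 50.0968; wedge = 109.99 − 63.4 = 46.59.
DWL = ½ × 50.0968 × 46.59 = $1167.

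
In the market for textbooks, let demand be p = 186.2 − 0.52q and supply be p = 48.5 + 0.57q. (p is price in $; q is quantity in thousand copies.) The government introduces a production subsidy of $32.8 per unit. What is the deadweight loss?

$493.50 thousand

Competitive equilibrium: 186.2 − 0.52q = 48.5 + 0.57q → q* = 126.3303, p* = 120.5083.
The subsidy lowers effective supply by 32.8: p = 15.7 + 0.57q.
New quantity: 186.2 − 0.52q = 15.7 + 0.57q → q' = 156.422.
Overproduction Δq = 156.422 − 126.3303 = 30.0917; wedge = subsidy = 32.8.
The triangle = ½ × 30.0917 × 32.8 = $493.50 thousand.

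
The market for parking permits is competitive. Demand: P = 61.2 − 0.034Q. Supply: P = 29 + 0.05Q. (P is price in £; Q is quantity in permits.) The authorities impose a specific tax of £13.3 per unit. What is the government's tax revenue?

£2992.50

Competitive equilibrium: 61.2 − 0.034Q = 29 + 0.05Q → Q* = 383.3333, P* = 48.1667.
With the tax, the buyer price exceeds the seller price by 13.3: (61.2 − 0.034Q) − (29 + 0.05Q) = 13.3 → Q' = 225.
Tax revenue = 13.3 × 225 = £2992.50.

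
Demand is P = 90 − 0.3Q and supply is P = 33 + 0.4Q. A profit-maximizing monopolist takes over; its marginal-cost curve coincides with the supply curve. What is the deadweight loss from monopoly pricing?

208.86

Competitive equilibrium: 90 − 0.3Q = 33 + 0.4Q → Q* = 81.4286, P* = 65.5714.
Marginal revenue: MR = 90 − 0.6Q. Set MR = MC: 90 − 0.6Q = 33 + 0.4Q → Q_m = 57.
Price P_m = 90 − 0.3·57 = 72.9; MC(Q_m) = 33 + 0.4·57 = 55.8.
Competitive Q* = 81.4286, so ΔQ = 24.4286; wedge = 72.9 − 55.8 = 17.1.
Deadweight loss = ½ × 24.4286 × 17.1 = 208.86.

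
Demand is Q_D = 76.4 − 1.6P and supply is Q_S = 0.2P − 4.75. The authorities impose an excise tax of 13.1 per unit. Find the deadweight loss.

In inverse form: demand P = 47.75 − 0.625Q, supply P = 23.75 + 5Q.
Competitive equilibrium: 47.75 − 0.625Q = 23.75 + 5Q → Q* = 4.2667, P* = 45.0833.
With the tax, the buyer price exceeds the seller price by 13.1: (47.75 − 0.625Q) − (23.75 + 5Q) = 13.1 → Q' = 1.9378.
ΔQ = 4.2667 − 1.9378 = 2.3289; the wedge equals the tax, 13.1.
Deadweight loss = ½ × 2.3289 × 13.1 = 15.25.

15.25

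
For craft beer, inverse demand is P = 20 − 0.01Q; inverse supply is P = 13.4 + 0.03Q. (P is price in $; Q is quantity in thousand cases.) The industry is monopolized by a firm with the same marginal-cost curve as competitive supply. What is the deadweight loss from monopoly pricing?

Competitive equilibrium: 20 − 0.01Q = 13.4 + 0.03Q → Q* = 165, P* = 18.35.
Marginal revenue: MR = 20 − 0.02Q. Set MR = MC: 20 − 0.02Q = 13.4 + 0.03Q → Q_m = 132.
Price P_m = 20 − 0.01·132 = 18.68; MC(Q_m) = 13.4 + 0.03·132 = 17.36.
Competitive Q* = 165, so ΔQ = 33; wedge = 18.68 − 17.36 = 1.32.
Welfare loss = ½ × 33 × 1.32 = $21.78 thousand.

$21.78 thousand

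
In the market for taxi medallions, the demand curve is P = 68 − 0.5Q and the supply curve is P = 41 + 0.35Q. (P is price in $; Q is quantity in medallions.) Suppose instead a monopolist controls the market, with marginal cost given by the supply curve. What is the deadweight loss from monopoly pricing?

$58.82

Competitive equilibrium: 68 − 0.5Q = 41 + 0.35Q → Q* = 31.7647, P* = 52.1176.
Marginal revenue: MR = 68 − Q. Set MR = MC: 68 − Q = 41 + 0.35Q → Q_m = 20.
Price P_m = 68 − 0.5·20 = 58; MC(Q_m) = 41 + 0.35·20 = 48.
Competitive Q* = 31.7647, so ΔQ = 11.7647; wedge = 58 − 48 = 10.
The triangle = ½ × 11.7647 × 10 = $58.82.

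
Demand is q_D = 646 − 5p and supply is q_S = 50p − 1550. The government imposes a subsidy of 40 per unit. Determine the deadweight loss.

In inverse form: demand p = 129.2 − 0.2q, supply p = 31 + 0.02q.
Competitive equilibrium: 129.2 − 0.2q = 31 + 0.02q → q* = 446.3636, p* = 39.9273.
The subsidy lowers effective supply by 40: p = 0.02q − 9.
New quantity: 129.2 − 0.2q = 0.02q − 9 → q' = 628.1818.
Overproduction Δq = 628.1818 − 446.3636 = 181.8182; wedge = subsidy = 40.
DWL = ½ × 181.8182 × 40 = 3636.36.

3636.36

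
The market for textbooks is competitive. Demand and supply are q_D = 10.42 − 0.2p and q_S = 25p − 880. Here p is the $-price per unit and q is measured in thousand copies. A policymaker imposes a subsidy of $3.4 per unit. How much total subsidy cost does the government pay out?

In inverse form: demand p = 52.1 − 5q, supply p = 35.2 + 0.04q.
Competitive equilibrium: 52.1 − 5q = 35.2 + 0.04q → q* = 3.3532, p* = 35.3341.
The subsidy lowers effective supply by 3.4: p = 31.8 + 0.04q.
New quantity: 52.1 − 5q = 31.8 + 0.04q → q' = 4.0278.
Total subsidy cost = 3.4 × 4.0278 = $13.69 thousand.

$13.69 thousand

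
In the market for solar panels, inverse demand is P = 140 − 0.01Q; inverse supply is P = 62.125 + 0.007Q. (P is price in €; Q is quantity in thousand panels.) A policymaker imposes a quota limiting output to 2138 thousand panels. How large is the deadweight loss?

Competitive equilibrium: 140 − 0.01Q = 62.125 + 0.007Q → Q* = 4580.8824, P* = 94.1912.
At Q = 2138: demand price = 140 − 0.01·2138 = 118.62; supply price = 62.125 + 0.007·2138 = 77.091.
ΔQ = 4580.8824 − 2138 = 2442.8824; wedge = 118.62 − 77.091 = 41.529.
The triangle = ½ × 2442.8824 × 41.529 = €50725.23 thousand.

€50725.23 thousand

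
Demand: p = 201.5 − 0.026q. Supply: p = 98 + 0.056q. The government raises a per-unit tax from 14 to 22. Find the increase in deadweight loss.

1756.10

Competitive equilibrium: 201.5 − 0.026q = 98 + 0.056q → q* = 1262.1951, p* = 168.6829.
For a per-unit tax t: Δq = t/0.082, so DWL = ½·t·(t/0.082) = t²/0.164.
At t = 14: DWL = 1195.122. At t = 22: DWL = 2951.22.
Increase = 2951.22 − 1195.122 = 1756.10.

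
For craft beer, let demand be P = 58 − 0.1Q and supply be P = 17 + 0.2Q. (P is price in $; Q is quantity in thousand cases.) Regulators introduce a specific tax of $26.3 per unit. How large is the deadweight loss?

Competitive equilibrium: 58 − 0.1Q = 17 + 0.2Q → Q* = 136.6667, P* = 44.3333.
With the tax, the buyer price exceeds the seller price by 26.3: (58 − 0.1Q) − (17 + 0.2Q) = 26.3 → Q' = 49.
ΔQ = 136.6667 − 49 = 87.6667; the wedge equals the tax, 26.3.
The triangle = ½ × 87.6667 × 26.3 = $1152.82 thousand.

$1152.82 thousand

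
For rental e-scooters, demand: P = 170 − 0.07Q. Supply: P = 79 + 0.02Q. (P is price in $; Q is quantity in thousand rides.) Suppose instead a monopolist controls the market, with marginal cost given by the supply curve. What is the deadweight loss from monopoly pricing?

Competitive equilibrium: 170 − 0.07Q = 79 + 0.02Q → Q* = 1011.1111, P* = 99.2222.
Marginal revenue: MR = 170 − 0.14Q. Set MR = MC: 170 − 0.14Q = 79 + 0.02Q → Q_m = 568.75.
Price P_m = 170 − 0.07·568.75 = 130.1875; MC(Q_m) = 79 + 0.02·568.75 = 90.375.
Competitive Q* = 1011.1111, so ΔQ = 442.3611; wedge = 130.1875 − 90.375 = 39.8125.
Deadweight loss = ½ × 442.3611 × 39.8125 = $8805.75 thousand.

$8805.75 thousand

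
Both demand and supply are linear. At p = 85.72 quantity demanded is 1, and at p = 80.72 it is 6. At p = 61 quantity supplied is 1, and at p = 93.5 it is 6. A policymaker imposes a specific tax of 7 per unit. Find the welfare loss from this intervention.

3.27

Demand slope = (80.72 − 85.72)/(6 − 1) = −1, so p = 86.72 − q.
Supply slope = (93.5 − 61)/(6 − 1) = 6.5, so p = 54.5 + 6.5q.
Competitive equilibrium: 86.72 − q = 54.5 + 6.5q → q* = 4.296, p* = 82.424.
With the tax, the buyer price exceeds the seller price by 7: (86.72 − q) − (54.5 + 6.5q) = 7 → q' = 3.3627.
Δq = 4.296 − 3.3627 = 0.9333; the wedge equals the tax, 7.
DWL = ½ × 0.9333 × 7 = 3.27.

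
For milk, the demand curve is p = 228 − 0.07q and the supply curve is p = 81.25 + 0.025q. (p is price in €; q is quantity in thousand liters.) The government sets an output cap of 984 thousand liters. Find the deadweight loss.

€14935.23 thousand

Competitive equilibrium: 228 − 0.07q = 81.25 + 0.025q → q* = 1544.73684, p* = 119.86842.
At q = 984: demand price = 228 − 0.07·984 = 159.12; supply price = 81.25 + 0.025·984 = 105.85.
Δq = 1544.73684 − 984 = 560.73684; wedge = 159.12 − 105.85 = 53.27.
DWL = ½ × 560.73684 × 53.27 = €14935.23 thousand.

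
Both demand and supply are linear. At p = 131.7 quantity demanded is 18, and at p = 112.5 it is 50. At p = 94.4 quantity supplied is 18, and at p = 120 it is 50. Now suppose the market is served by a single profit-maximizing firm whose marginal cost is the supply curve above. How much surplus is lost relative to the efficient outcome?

125.56

Demand slope = (112.5 − 131.7)/(50 − 18) = −0.6, so p = 142.5 − 0.6q.
Supply slope = (120 − 94.4)/(50 − 18) = 0.8, so p = 80 + 0.8q.
Competitive equilibrium: 142.5 − 0.6q = 80 + 0.8q → q* = 44.6429, p* = 115.7143.
Marginal revenue: MR = 142.5 − 1.2q. Set MR = MC: 142.5 − 1.2q = 80 + 0.8q → q_m = 31.25.
Price p_m = 142.5 − 0.6·31.25 = 123.75; MC(q_m) = 80 + 0.8·31.25 = 105.
Competitive q* = 44.6429, so Δq = 13.3929; wedge = 123.75 − 105 = 18.75.
The triangle = ½ × 13.3929 × 18.75 = 125.56.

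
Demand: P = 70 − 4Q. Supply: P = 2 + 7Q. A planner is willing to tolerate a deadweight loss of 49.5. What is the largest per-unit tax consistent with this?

33

Competitive equilibrium: 70 − 4Q = 2 + 7Q → Q* = 6.1818, P* = 45.2727.
A tax t gives ΔQ = t/11 and wedge t, so DWL = t²/22.
t²/22 = 49.5 → t² = 1089 → t = 33.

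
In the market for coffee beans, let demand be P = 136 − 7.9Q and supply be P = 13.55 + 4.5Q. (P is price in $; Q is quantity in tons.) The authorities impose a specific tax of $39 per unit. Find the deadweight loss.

$61.33

Competitive equilibrium: 136 − 7.9Q = 13.55 + 4.5Q → Q* = 9.875, P* = 57.9875.
With the tax, the buyer price exceeds the seller price by 39: (136 − 7.9Q) − (13.55 + 4.5Q) = 39 → Q' = 6.7298.
ΔQ = 9.875 − 6.7298 = 3.1452; the wedge equals the tax, 39.
DWL = ½ × 3.1452 × 39 = $61.33.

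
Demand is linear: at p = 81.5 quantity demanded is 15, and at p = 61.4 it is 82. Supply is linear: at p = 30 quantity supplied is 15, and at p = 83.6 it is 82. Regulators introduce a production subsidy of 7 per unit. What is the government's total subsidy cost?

Demand slope = (61.4 − 81.5)/(82 − 15) = −0.3, so p = 86 − 0.3q.
Supply slope = (83.6 − 30)/(82 − 15) = 0.8, so p = 18 + 0.8q.
Competitive equilibrium: 86 − 0.3q = 18 + 0.8q → q* = 61.8182, p* = 67.4545.
The subsidy lowers effective supply by 7: p = 11 + 0.8q.
New quantity: 86 − 0.3q = 11 + 0.8q → q' = 68.1818.
Total subsidy cost = 7 × 68.1818 = 477.27.

477.27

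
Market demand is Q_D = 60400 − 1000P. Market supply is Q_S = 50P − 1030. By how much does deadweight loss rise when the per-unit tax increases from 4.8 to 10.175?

1916.44

In inverse form: demand P = 60.4 − 0.001Q, supply P = 20.6 + 0.02Q.
Competitive equilibrium: 60.4 − 0.001Q = 20.6 + 0.02Q → Q* = 1895.2381, P* = 58.5048.
For a per-unit tax t: ΔQ = t/0.021, so DWL = ½·t·(t/0.021) = t²/0.042.
At t = 4.8: DWL = 548.571. At t = 10.175: DWL = 2465.015.
Increase = 2465.015 − 548.571 = 1916.44.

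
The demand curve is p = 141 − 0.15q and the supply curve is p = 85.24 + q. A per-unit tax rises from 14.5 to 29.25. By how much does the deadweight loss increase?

Competitive equilibrium: 141 − 0.15q = 85.24 + q → q* = 48.487, p* = 133.727.
For a per-unit tax t: Δq = t/1.15, so DWL = ½·t·(t/1.15) = t²/2.3.
At t = 14.5: DWL = 91.413. At t = 29.25: DWL = 371.984.
Increase = 371.984 − 91.413 = 280.57.

280.57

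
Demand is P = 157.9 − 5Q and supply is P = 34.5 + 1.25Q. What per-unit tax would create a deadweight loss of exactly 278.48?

59

Competitive equilibrium: 157.9 − 5Q = 34.5 + 1.25Q → Q* = 19.744, P* = 59.18.
A tax t gives ΔQ = t/6.25 and wedge t, so DWL = t²/12.5.
t²/12.5 = 278.48 → t² = 3481 → t = 59.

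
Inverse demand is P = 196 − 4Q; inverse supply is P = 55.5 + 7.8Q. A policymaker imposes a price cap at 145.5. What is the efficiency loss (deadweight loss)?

Competitive equilibrium: 196 − 4Q = 55.5 + 7.8Q → Q* = 11.9068, P* = 148.3729.
At the ceiling P = 145.5, quantity supplied = (145.5 − 55.5)/7.8 = 11.5385.
Willingness to pay at Q' = 11.5385: 196 − 4·11.5385 = 149.846.
ΔQ = 11.9068 − 11.5385 = 0.3683; wedge = 149.846 − 145.5 = 4.346.
DWL = ½ × 0.3683 × 4.346 = 0.80.

0.80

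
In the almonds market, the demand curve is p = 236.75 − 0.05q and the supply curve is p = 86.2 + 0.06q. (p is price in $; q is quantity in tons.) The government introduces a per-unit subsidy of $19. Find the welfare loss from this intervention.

Competitive equilibrium: 236.75 − 0.05q = 86.2 + 0.06q → q* = 1368.6364, p* = 168.3182.
The subsidy lowers effective supply by 19: p = 67.2 + 0.06q.
New quantity: 236.75 − 0.05q = 67.2 + 0.06q → q' = 1541.3636.
Overproduction Δq = 1541.3636 − 1368.6364 = 172.7272; wedge = subsidy = 19.
Welfare loss = ½ × 172.7272 × 19 = $1640.91.

$1640.91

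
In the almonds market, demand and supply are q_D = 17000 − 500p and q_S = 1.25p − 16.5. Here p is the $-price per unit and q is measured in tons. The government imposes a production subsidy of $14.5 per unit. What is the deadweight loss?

In inverse form: demand p = 34 − 0.002q, supply p = 13.2 + 0.8q.
Competitive equilibrium: 34 − 0.002q = 13.2 + 0.8q → q* = 25.9352, p* = 33.9481.
The subsidy lowers effective supply by 14.5: p = 0.8q − 1.3.
New quantity: 34 − 0.002q = 0.8q − 1.3 → q' = 44.015.
Overproduction Δq = 44.015 − 25.9352 = 18.0798; wedge = subsidy = 14.5.
Deadweight loss = ½ × 18.0798 × 14.5 = $131.08.

$131.08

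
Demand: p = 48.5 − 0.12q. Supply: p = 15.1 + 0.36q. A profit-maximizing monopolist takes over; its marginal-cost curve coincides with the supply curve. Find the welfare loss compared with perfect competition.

46.48

Competitive equilibrium: 48.5 − 0.12q = 15.1 + 0.36q → q* = 69.5833, p* = 40.15.
Marginal revenue: MR = 48.5 − 0.24q. Set MR = MC: 48.5 − 0.24q = 15.1 + 0.36q → q_m = 55.6667.
Price p_m = 48.5 − 0.12·55.6667 = 41.82; MC(q_m) = 15.1 + 0.36·55.6667 = 35.14.
Competitive q* = 69.5833, so Δq = 13.9166; wedge = 41.82 − 35.14 = 6.68.
Welfare loss = ½ × 13.9166 × 6.68 = 46.48.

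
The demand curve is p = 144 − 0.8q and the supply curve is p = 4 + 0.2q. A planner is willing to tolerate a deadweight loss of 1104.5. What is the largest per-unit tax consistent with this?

47

Competitive equilibrium: 144 − 0.8q = 4 + 0.2q → q* = 140, p* = 32.
A tax t gives Δq = t/1 and wedge t, so DWL = t²/2.
t²/2 = 1104.5 → t² = 2209 → t = 47.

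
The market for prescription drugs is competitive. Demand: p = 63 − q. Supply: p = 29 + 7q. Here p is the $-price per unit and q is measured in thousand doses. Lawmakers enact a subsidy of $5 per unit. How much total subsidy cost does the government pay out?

$24.375 thousand

Competitive equilibrium: 63 − q = 29 + 7q → q* = 4.25, p* = 58.75.
The subsidy lowers effective supply by 5: p = 24 + 7q.
New quantity: 63 − q = 24 + 7q → q' = 4.875.
Total subsidy cost = 5 × 4.875 = $24.375 thousand.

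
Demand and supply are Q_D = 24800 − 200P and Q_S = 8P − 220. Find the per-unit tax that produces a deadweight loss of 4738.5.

In inverse form: demand P = 124 − 0.005Q, supply P = 27.5 + 0.125Q.
Competitive equilibrium: 124 − 0.005Q = 27.5 + 0.125Q → Q* = 742.3077, P* = 120.2885.
A tax t gives ΔQ = t/0.13 and wedge t, so DWL = t²/0.26.
t²/0.26 = 4738.5 → t² = 1232.01 → t = 35.1.

35.1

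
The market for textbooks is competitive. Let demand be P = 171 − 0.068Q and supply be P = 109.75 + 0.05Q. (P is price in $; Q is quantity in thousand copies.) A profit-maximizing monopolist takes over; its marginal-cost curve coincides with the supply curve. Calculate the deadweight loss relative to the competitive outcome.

$2124.67 thousand

Competitive equilibrium: 171 − 0.068Q = 109.75 + 0.05Q → Q* = 519.0678, P* = 135.7034.
Marginal revenue: MR = 171 − 0.136Q. Set MR = MC: 171 − 0.136Q = 109.75 + 0.05Q → Q_m = 329.3011.
Price P_m = 171 − 0.068·329.3011 = 148.6075; MC(Q_m) = 109.75 + 0.05·329.3011 = 126.2151.
Competitive Q* = 519.0678, so ΔQ = 189.7667; wedge = 148.6075 − 126.2151 = 22.3924.
Welfare loss = ½ × 189.7667 × 22.3924 = $2124.67 thousand.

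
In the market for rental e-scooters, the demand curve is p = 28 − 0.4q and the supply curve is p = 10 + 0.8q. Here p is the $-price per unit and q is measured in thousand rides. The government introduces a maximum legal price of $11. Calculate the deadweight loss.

Competitive equilibrium: 28 − 0.4q = 10 + 0.8q → q* = 15, p* = 22.
At the ceiling p = 11, quantity supplied = (11 − 10)/0.8 = 1.25.
Willingness to pay at q' = 1.25: 28 − 0.4·1.25 = 27.5.
Δq = 15 − 1.25 = 13.75; wedge = 27.5 − 11 = 16.5.
DWL = ½ × 13.75 × 16.5 = $113.44 thousand.

$113.44 thousand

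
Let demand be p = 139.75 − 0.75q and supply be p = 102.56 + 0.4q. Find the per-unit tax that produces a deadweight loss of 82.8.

13.8

Competitive equilibrium: 139.75 − 0.75q = 102.56 + 0.4q → q* = 32.3391, p* = 115.4957.
A tax t gives Δq = t/1.15 and wedge t, so DWL = t²/2.3.
t²/2.3 = 82.8 → t² = 190.44 → t = 13.8.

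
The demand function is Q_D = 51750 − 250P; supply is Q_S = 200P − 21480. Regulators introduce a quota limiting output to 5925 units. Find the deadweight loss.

In inverse form: demand P = 207 − 0.004Q, supply P = 107.4 + 0.005Q.
Competitive equilibrium: 207 − 0.004Q = 107.4 + 0.005Q → Q* = 11066.6667, P* = 162.7333.
At Q = 5925: demand price = 207 − 0.004·5925 = 183.3; supply price = 107.4 + 0.005·5925 = 137.025.
ΔQ = 11066.6667 − 5925 = 5141.6667; wedge = 183.3 − 137.025 = 46.275.
DWL = ½ × 5141.6667 × 46.275 = 118965.31.

118965.31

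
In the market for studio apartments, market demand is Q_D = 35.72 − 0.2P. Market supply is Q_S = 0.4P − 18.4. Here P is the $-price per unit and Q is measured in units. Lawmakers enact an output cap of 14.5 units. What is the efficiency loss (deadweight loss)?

$37.92

In inverse form: demand P = 178.6 − 5Q, supply P = 46 + 2.5Q.
Competitive equilibrium: 178.6 − 5Q = 46 + 2.5Q → Q* = 17.68, P* = 90.2.
At Q = 14.5: demand price = 178.6 − 5·14.5 = 106.1; supply price = 46 + 2.5·14.5 = 82.25.
ΔQ = 17.68 − 14.5 = 3.18; wedge = 106.1 − 82.25 = 23.85.
Welfare loss = ½ × 3.18 × 23.85 = $37.92.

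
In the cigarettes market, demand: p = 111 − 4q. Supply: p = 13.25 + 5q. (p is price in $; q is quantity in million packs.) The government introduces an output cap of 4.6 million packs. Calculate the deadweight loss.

$176.41 million

Competitive equilibrium: 111 − 4q = 13.25 + 5q → q* = 10.8611, p* = 67.5556.
At q = 4.6: demand price = 111 − 4·4.6 = 92.6; supply price = 13.25 + 5·4.6 = 36.25.
Δq = 10.8611 − 4.6 = 6.2611; wedge = 92.6 − 36.25 = 56.35.
DWL = ½ × 6.2611 × 56.35 = $176.41 million.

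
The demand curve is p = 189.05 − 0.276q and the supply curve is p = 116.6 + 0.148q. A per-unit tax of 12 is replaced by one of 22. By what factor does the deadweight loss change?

3.361

Competitive equilibrium: 189.05 − 0.276q = 116.6 + 0.148q → q* = 170.8726, p* = 141.8892.
For a per-unit tax t: Δq = t/0.424, so DWL = ½·t·(t/0.424) = t²/0.848.
At t = 12: DWL = 169.811. At t = 22: DWL = 570.755.
Ratio = (22/12)² = 3.361.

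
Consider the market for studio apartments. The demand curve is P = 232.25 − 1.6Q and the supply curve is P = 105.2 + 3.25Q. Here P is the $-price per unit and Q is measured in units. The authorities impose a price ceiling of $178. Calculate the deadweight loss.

Competitive equilibrium: 232.25 − 1.6Q = 105.2 + 3.25Q → Q* = 26.1959, P* = 190.3366.
At the ceiling P = 178, quantity supplied = (178 − 105.2)/3.25 = 22.4.
Willingness to pay at Q' = 22.4: 232.25 − 1.6·22.4 = 196.41.
ΔQ = 26.1959 − 22.4 = 3.7959; wedge = 196.41 − 178 = 18.41.
The triangle = ½ × 3.7959 × 18.41 = $34.94.

$34.94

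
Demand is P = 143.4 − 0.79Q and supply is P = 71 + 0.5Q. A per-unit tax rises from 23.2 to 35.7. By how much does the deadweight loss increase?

Competitive equilibrium: 143.4 − 0.79Q = 71 + 0.5Q → Q* = 56.124, P* = 99.062.
For a per-unit tax t: ΔQ = t/1.29, so DWL = ½·t·(t/1.29) = t²/2.58.
At t = 23.2: DWL = 208.62. At t = 35.7: DWL = 493.988.
Increase = 493.988 − 208.62 = 285.37.

285.37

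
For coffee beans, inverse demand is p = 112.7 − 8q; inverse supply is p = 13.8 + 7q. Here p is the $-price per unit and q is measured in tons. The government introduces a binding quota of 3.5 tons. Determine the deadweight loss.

$71.77

Competitive equilibrium: 112.7 − 8q = 13.8 + 7q → q* = 6.59333, p* = 59.95333.
At q = 3.5: demand price = 112.7 − 8·3.5 = 84.7; supply price = 13.8 + 7·3.5 = 38.3.
Δq = 6.59333 − 3.5 = 3.09333; wedge = 84.7 − 38.3 = 46.4.
Welfare loss = ½ × 3.09333 × 46.4 = $71.77.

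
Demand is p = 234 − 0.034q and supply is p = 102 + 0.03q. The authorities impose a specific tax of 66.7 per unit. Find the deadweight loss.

Competitive equilibrium: 234 − 0.034q = 102 + 0.03q → q* = 2062.5, p* = 163.875.
With the tax, the buyer price exceeds the seller price by 66.7: (234 − 0.034q) − (102 + 0.03q) = 66.7 → q' = 1020.3125.
Δq = 2062.5 − 1020.3125 = 1042.1875; the wedge equals the tax, 66.7.
The triangle = ½ × 1042.1875 × 66.7 = 34756.95.

34756.95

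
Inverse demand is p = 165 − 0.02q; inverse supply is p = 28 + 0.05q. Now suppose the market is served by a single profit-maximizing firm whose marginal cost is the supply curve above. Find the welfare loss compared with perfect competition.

6620.46

Competitive equilibrium: 165 − 0.02q = 28 + 0.05q → q* = 1957.14286, p* = 125.85714.
Marginal revenue: MR = 165 − 0.04q. Set MR = MC: 165 − 0.04q = 28 + 0.05q → q_m = 1522.22222.
Price p_m = 165 − 0.02·1522.22222 = 134.55556; MC(q_m) = 28 + 0.05·1522.22222 = 104.11111.
Competitive q* = 1957.14286, so Δq = 434.92064; wedge = 134.55556 − 104.11111 = 30.44445.
Welfare loss = ½ × 434.92064 × 30.44445 = 6620.46.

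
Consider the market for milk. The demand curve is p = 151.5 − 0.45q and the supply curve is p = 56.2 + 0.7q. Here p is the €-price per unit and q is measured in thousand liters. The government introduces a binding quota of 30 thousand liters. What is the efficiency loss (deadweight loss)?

Competitive equilibrium: 151.5 − 0.45q = 56.2 + 0.7q → q* = 82.86957, p* = 114.2087.
At q = 30: demand price = 151.5 − 0.45·30 = 138; supply price = 56.2 + 0.7·30 = 77.2.
Δq = 82.86957 − 30 = 52.86957; wedge = 138 − 77.2 = 60.8.
Welfare loss = ½ × 52.86957 × 60.8 = €1607.23 thousand.

€1607.23 thousand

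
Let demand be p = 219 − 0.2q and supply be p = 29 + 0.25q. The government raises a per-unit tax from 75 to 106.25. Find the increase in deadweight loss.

6293.40

Competitive equilibrium: 219 − 0.2q = 29 + 0.25q → q* = 422.2222, p* = 134.5556.
For a per-unit tax t: Δq = t/0.45, so DWL = ½·t·(t/0.45) = t²/0.9.
At t = 75: DWL = 6250. At t = 106.25: DWL = 12543.403.
Increase = 12543.403 − 6250 = 6293.40.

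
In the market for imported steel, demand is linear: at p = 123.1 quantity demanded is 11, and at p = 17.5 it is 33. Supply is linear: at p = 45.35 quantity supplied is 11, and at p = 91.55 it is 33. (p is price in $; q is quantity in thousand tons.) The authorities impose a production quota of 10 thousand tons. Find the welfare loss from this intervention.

$519.25 thousand

Demand slope = (17.5 − 123.1)/(33 − 11) = −4.8, so p = 175.9 − 4.8q.
Supply slope = (91.55 − 45.35)/(33 − 11) = 2.1, so p = 22.25 + 2.1q.
Competitive equilibrium: 175.9 − 4.8q = 22.25 + 2.1q → q* = 22.2681, p* = 69.013.
At q = 10: demand price = 175.9 − 4.8·10 = 127.9; supply price = 22.25 + 2.1·10 = 43.25.
Δq = 22.2681 − 10 = 12.2681; wedge = 127.9 − 43.25 = 84.65.
DWL = ½ × 12.2681 × 84.65 = $519.25 thousand.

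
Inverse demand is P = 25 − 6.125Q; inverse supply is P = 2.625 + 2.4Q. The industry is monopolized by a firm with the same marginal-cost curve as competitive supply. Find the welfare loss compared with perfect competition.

5.13

Competitive equilibrium: 25 − 6.125Q = 2.625 + 2.4Q → Q* = 2.6246, P* = 8.9241.
Marginal revenue: MR = 25 − 12.25Q. Set MR = MC: 25 − 12.25Q = 2.625 + 2.4Q → Q_m = 1.5273.
Price P_m = 25 − 6.125·1.5273 = 15.6453; MC(Q_m) = 2.625 + 2.4·1.5273 = 6.2905.
Competitive Q* = 2.6246, so ΔQ = 1.0973; wedge = 15.6453 − 6.2905 = 9.3548.
DWL = ½ × 1.0973 × 9.3548 = 5.13.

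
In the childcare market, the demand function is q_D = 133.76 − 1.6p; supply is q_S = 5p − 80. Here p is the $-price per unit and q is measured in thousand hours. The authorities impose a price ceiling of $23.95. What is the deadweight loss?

$734.23 thousand

In inverse form: demand p = 83.6 − 0.625q, supply p = 16 + 0.2q.
Competitive equilibrium: 83.6 − 0.625q = 16 + 0.2q → q* = 81.9394, p* = 32.3879.
At the ceiling p = 23.95, quantity supplied = (23.95 − 16)/0.2 = 39.75.
Willingness to pay at q' = 39.75: 83.6 − 0.625·39.75 = 58.7563.
Δq = 81.9394 − 39.75 = 42.1894; wedge = 58.7563 − 23.95 = 34.8063.
The triangle = ½ × 42.1894 × 34.8063 = $734.23 thousand.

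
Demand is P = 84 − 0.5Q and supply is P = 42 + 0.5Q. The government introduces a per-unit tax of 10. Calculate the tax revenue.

Competitive equilibrium: 84 − 0.5Q = 42 + 0.5Q → Q* = 42, P* = 63.
With the tax, the buyer price exceeds the seller price by 10: (84 − 0.5Q) − (42 + 0.5Q) = 10 → Q' = 32.
Tax revenue = 10 × 32 = 320.

320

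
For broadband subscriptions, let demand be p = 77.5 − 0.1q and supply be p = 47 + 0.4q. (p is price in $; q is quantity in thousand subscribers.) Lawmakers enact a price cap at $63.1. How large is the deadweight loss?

$107.64 thousand

Competitive equilibrium: 77.5 − 0.1q = 47 + 0.4q → q* = 61, p* = 71.4.
At the ceiling p = 63.1, quantity supplied = (63.1 − 47)/0.4 = 40.25.
Willingness to pay at q' = 40.25: 77.5 − 0.1·40.25 = 73.475.
Δq = 61 − 40.25 = 20.75; wedge = 73.475 − 63.1 = 10.375.
Welfare loss = ½ × 20.75 × 10.375 = $107.64 thousand.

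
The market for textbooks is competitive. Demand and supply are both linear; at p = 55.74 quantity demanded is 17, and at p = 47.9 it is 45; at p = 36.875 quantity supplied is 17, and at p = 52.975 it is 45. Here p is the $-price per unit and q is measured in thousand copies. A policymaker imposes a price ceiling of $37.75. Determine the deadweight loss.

$180.40 thousand

Demand slope = (47.9 − 55.74)/(45 − 17) = −0.28, so p = 60.5 − 0.28q.
Supply slope = (52.975 − 36.875)/(45 − 17) = 0.575, so p = 27.1 + 0.575q.
Competitive equilibrium: 60.5 − 0.28q = 27.1 + 0.575q → q* = 39.0643, p* = 49.562.
At the ceiling p = 37.75, quantity supplied = (37.75 − 27.1)/0.575 = 18.5217.
Willingness to pay at q' = 18.5217: 60.5 − 0.28·18.5217 = 55.3139.
Δq = 39.0643 − 18.5217 = 20.5426; wedge = 55.3139 − 37.75 = 17.5639.
Deadweight loss = ½ × 20.5426 × 17.5639 = $180.40 thousand.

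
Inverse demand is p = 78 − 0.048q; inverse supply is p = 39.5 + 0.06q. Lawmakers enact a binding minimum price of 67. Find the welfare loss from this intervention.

Competitive equilibrium: 78 − 0.048q = 39.5 + 0.06q → q* = 356.4815, p* = 60.8889.
At the floor p = 67, quantity demanded = (78 − 67)/0.048 = 229.1667.
Sellers' marginal cost at q' = 229.1667: 39.5 + 0.06·229.1667 = 53.25.
Δq = 356.4815 − 229.1667 = 127.3148; wedge = 67 − 53.25 = 13.75.
The triangle = ½ × 127.3148 × 13.75 = 875.29.

875.29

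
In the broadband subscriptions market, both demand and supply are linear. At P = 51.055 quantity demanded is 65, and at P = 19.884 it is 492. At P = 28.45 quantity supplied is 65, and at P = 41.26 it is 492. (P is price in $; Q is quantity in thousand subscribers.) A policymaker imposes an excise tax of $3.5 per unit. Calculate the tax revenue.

Demand slope = (19.884 − 51.055)/(492 − 65) = −0.073, so P = 55.8 − 0.073Q.
Supply slope = (41.26 − 28.45)/(492 − 65) = 0.03, so P = 26.5 + 0.03Q.
Competitive equilibrium: 55.8 − 0.073Q = 26.5 + 0.03Q → Q* = 284.466, P* = 35.034.
With the tax, the buyer price exceeds the seller price by 3.5: (55.8 − 0.073Q) − (26.5 + 0.03Q) = 3.5 → Q' = 250.4854.
Tax revenue = 3.5 × 250.4854 = $876.70 thousand.

$876.70 thousand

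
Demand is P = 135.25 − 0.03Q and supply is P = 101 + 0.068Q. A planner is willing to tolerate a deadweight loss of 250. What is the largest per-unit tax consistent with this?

7

Competitive equilibrium: 135.25 − 0.03Q = 101 + 0.068Q → Q* = 349.4898, P* = 124.7653.
A tax t gives ΔQ = t/0.098 and wedge t, so DWL = t²/0.196.
t²/0.196 = 250 → t² = 49 → t = 7.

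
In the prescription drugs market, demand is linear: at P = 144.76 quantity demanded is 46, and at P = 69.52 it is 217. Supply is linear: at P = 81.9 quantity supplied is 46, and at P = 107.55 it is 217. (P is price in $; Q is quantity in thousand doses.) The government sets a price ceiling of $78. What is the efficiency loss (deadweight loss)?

$5182.41 thousand

Demand slope = (69.52 − 144.76)/(217 − 46) = −0.44, so P = 165 − 0.44Q.
Supply slope = (107.55 − 81.9)/(217 − 46) = 0.15, so P = 75 + 0.15Q.
Competitive equilibrium: 165 − 0.44Q = 75 + 0.15Q → Q* = 152.5424, P* = 97.8814.
At the ceiling P = 78, quantity supplied = (78 − 75)/0.15 = 20.
Willingness to pay at Q' = 20: 165 − 0.44·20 = 156.2.
ΔQ = 152.5424 − 20 = 132.5424; wedge = 156.2 − 78 = 78.2.
Welfare loss = ½ × 132.5424 × 78.2 = $5182.41 thousand.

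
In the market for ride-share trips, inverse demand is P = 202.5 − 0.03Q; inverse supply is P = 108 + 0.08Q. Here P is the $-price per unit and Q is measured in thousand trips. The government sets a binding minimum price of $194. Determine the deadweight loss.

$18232.32 thousand

Competitive equilibrium: 202.5 − 0.03Q = 108 + 0.08Q → Q* = 859.09091, P* = 176.72727.
At the floor P = 194, quantity demanded = (202.5 − 194)/0.03 = 283.33333.
Sellers' marginal cost at Q' = 283.33333: 108 + 0.08·283.33333 = 130.66667.
ΔQ = 859.09091 − 283.33333 = 575.75758; wedge = 194 − 130.66667 = 63.33333.
The triangle = ½ × 575.75758 × 63.33333 = $18232.32 thousand.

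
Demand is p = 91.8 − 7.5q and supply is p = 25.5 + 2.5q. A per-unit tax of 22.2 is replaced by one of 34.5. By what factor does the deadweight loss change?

Competitive equilibrium: 91.8 − 7.5q = 25.5 + 2.5q → q* = 6.63, p* = 42.075.
For a per-unit tax t: Δq = t/10, so DWL = ½·t·(t/10) = t²/20.
At t = 22.2: DWL = 24.642. At t = 34.5: DWL = 59.5125.
Ratio = (34.5/22.2)² = 2.415.

2.415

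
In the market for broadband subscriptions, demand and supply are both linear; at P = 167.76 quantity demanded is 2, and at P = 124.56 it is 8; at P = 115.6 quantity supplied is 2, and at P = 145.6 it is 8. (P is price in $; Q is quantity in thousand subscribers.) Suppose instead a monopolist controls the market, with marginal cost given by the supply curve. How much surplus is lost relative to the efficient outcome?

$33.09 thousand

Demand slope = (124.56 − 167.76)/(8 − 2) = −7.2, so P = 182.16 − 7.2Q.
Supply slope = (145.6 − 115.6)/(8 − 2) = 5, so P = 105.6 + 5Q.
Competitive equilibrium: 182.16 − 7.2Q = 105.6 + 5Q → Q* = 6.2754, P* = 136.977.
Marginal revenue: MR = 182.16 − 14.4Q. Set MR = MC: 182.16 − 14.4Q = 105.6 + 5Q → Q_m = 3.9464.
Price P_m = 182.16 − 7.2·3.9464 = 153.7459; MC(Q_m) = 105.6 + 5·3.9464 = 125.332.
Competitive Q* = 6.2754, so ΔQ = 2.329; wedge = 153.7459 − 125.332 = 28.4139.
DWL = ½ × 2.329 × 28.4139 = $33.09 thousand.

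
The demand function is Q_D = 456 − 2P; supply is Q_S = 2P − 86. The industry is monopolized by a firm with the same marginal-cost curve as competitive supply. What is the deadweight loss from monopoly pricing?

1901.39

In inverse form: demand P = 228 − 0.5Q, supply P = 43 + 0.5Q.
Competitive equilibrium: 228 − 0.5Q = 43 + 0.5Q → Q* = 185, P* = 135.5.
Marginal revenue: MR = 228 − Q. Set MR = MC: 228 − Q = 43 + 0.5Q → Q_m = 123.3333.
Price P_m = 228 − 0.5·123.3333 = 166.3334; MC(Q_m) = 43 + 0.5·123.3333 = 104.6667.
Competitive Q* = 185, so ΔQ = 61.6667; wedge = 166.3334 − 104.6667 = 61.6667.
Welfare loss = ½ × 61.6667 × 61.6667 = 1901.39.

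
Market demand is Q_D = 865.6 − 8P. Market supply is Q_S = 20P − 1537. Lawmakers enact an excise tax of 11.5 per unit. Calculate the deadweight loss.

377.86

In inverse form: demand P = 108.2 − 0.125Q, supply P = 76.85 + 0.05Q.
Competitive equilibrium: 108.2 − 0.125Q = 76.85 + 0.05Q → Q* = 179.1429, P* = 85.8071.
With the tax, the buyer price exceeds the seller price by 11.5: (108.2 − 0.125Q) − (76.85 + 0.05Q) = 11.5 → Q' = 113.4286.
ΔQ = 179.1429 − 113.4286 = 65.7143; the wedge equals the tax, 11.5.
The triangle = ½ × 65.7143 × 11.5 = 377.86.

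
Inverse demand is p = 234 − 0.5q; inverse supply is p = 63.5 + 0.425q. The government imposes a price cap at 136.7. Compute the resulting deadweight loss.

67.59

Competitive equilibrium: 234 − 0.5q = 63.5 + 0.425q → q* = 184.3243, p* = 141.8378.
At the ceiling p = 136.7, quantity supplied = (136.7 − 63.5)/0.425 = 172.2353.
Willingness to pay at q' = 172.2353: 234 − 0.5·172.2353 = 147.8824.
Δq = 184.3243 − 172.2353 = 12.089; wedge = 147.8824 − 136.7 = 11.1824.
The triangle = ½ × 12.089 × 11.1824 = 67.59.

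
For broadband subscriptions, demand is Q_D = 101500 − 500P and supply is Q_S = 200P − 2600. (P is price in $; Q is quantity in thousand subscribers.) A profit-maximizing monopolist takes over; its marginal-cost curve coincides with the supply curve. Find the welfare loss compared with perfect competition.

$127336.86 thousand

In inverse form: demand P = 203 − 0.002Q, supply P = 13 + 0.005Q.
Competitive equilibrium: 203 − 0.002Q = 13 + 0.005Q → Q* = 27142.857143, P* = 148.714286.
Marginal revenue: MR = 203 − 0.004Q. Set MR = MC: 203 − 0.004Q = 13 + 0.005Q → Q_m = 21111.111111.
Price P_m = 203 − 0.002·21111.111111 = 160.777778; MC(Q_m) = 13 + 0.005·21111.111111 = 118.555556.
Competitive Q* = 27142.857143, so ΔQ = 6031.746032; wedge = 160.777778 − 118.555556 = 42.222222.
Welfare loss = ½ × 6031.746032 × 42.222222 = $127336.86 thousand.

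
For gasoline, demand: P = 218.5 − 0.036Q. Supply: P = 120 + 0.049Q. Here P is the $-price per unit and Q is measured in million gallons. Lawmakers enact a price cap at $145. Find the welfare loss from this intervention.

Competitive equilibrium: 218.5 − 0.036Q = 120 + 0.049Q → Q* = 1158.823529, P* = 176.782353.
At the ceiling P = 145, quantity supplied = (145 − 120)/0.049 = 510.204082.
Willingness to pay at Q' = 510.204082: 218.5 − 0.036·510.204082 = 200.132653.
ΔQ = 1158.823529 − 510.204082 = 648.619447; wedge = 200.132653 − 145 = 55.132653.
Welfare loss = ½ × 648.619447 × 55.132653 = $17880.06 million.

$17880.06 million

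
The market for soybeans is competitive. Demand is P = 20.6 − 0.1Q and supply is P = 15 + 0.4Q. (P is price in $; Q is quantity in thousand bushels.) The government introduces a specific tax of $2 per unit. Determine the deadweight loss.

Competitive equilibrium: 20.6 − 0.1Q = 15 + 0.4Q → Q* = 11.2, P* = 19.48.
With the tax, the buyer price exceeds the seller price by 2: (20.6 − 0.1Q) − (15 + 0.4Q) = 2 → Q' = 7.2.
ΔQ = 11.2 − 7.2 = 4; the wedge equals the tax, 2.
Welfare loss = ½ × 4 × 2 = $4 thousand.

$4 thousand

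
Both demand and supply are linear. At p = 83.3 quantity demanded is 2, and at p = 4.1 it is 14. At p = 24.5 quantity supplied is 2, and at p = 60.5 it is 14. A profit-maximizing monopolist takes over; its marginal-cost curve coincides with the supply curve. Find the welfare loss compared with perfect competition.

52.60

Demand slope = (4.1 − 83.3)/(14 − 2) = −6.6, so p = 96.5 − 6.6q.
Supply slope = (60.5 − 24.5)/(14 − 2) = 3, so p = 18.5 + 3q.
Competitive equilibrium: 96.5 − 6.6q = 18.5 + 3q → q* = 8.125, p* = 42.875.
Marginal revenue: MR = 96.5 − 13.2q. Set MR = MC: 96.5 − 13.2q = 18.5 + 3q → q_m = 4.8148.
Price p_m = 96.5 − 6.6·4.8148 = 64.7223; MC(q_m) = 18.5 + 3·4.8148 = 32.9444.
Competitive q* = 8.125, so Δq = 3.3102; wedge = 64.7223 − 32.9444 = 31.7779.
Welfare loss = ½ × 3.3102 × 31.7779 = 52.60.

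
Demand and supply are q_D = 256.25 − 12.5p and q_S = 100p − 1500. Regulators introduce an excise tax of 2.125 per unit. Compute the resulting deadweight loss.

25.09

In inverse form: demand p = 20.5 − 0.08q, supply p = 15 + 0.01q.
Competitive equilibrium: 20.5 − 0.08q = 15 + 0.01q → q* = 61.1111, p* = 15.6111.
With the tax, the buyer price exceeds the seller price by 2.125: (20.5 − 0.08q) − (15 + 0.01q) = 2.125 → q' = 37.5.
Δq = 61.1111 − 37.5 = 23.6111; the wedge equals the tax, 2.125.
Deadweight loss = ½ × 23.6111 × 2.125 = 25.09.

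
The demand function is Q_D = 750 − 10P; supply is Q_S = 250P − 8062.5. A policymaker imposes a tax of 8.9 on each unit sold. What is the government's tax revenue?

In inverse form: demand P = 75 − 0.1Q, supply P = 32.25 + 0.004Q.
Competitive equilibrium: 75 − 0.1Q = 32.25 + 0.004Q → Q* = 411.0577, P* = 33.8942.
With the tax, the buyer price exceeds the seller price by 8.9: (75 − 0.1Q) − (32.25 + 0.004Q) = 8.9 → Q' = 325.4808.
Tax revenue = 8.9 × 325.4808 = 2896.78.

2896.78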